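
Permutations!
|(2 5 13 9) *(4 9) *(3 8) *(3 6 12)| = 20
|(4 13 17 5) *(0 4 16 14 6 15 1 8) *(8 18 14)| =|(0 4 13 17 5 16 8)(1 18 14 6 15)| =35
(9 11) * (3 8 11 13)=(3 8 11 9 13)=[0, 1, 2, 8, 4, 5, 6, 7, 11, 13, 10, 9, 12, 3]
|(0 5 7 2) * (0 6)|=|(0 5 7 2 6)|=5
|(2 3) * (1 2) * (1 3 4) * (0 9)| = |(0 9)(1 2 4)| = 6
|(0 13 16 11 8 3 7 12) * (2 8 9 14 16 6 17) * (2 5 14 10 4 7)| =39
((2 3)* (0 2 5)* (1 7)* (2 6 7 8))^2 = ((0 6 7 1 8 2 3 5))^2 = (0 7 8 3)(1 2 5 6)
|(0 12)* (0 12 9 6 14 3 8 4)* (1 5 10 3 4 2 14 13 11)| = |(0 9 6 13 11 1 5 10 3 8 2 14 4)| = 13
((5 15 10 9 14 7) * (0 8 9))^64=(15)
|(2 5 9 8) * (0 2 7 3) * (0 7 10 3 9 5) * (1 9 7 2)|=|(0 1 9 8 10 3 2)|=7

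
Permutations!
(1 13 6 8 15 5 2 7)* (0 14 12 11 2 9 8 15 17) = [14, 13, 7, 3, 4, 9, 15, 1, 17, 8, 10, 2, 11, 6, 12, 5, 16, 0] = (0 14 12 11 2 7 1 13 6 15 5 9 8 17)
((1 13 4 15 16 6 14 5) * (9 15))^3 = ((1 13 4 9 15 16 6 14 5))^3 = (1 9 6)(4 16 5)(13 15 14)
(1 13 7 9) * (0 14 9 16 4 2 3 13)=[14, 0, 3, 13, 2, 5, 6, 16, 8, 1, 10, 11, 12, 7, 9, 15, 4]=(0 14 9 1)(2 3 13 7 16 4)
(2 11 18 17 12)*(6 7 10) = (2 11 18 17 12)(6 7 10) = [0, 1, 11, 3, 4, 5, 7, 10, 8, 9, 6, 18, 2, 13, 14, 15, 16, 12, 17]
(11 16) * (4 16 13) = [0, 1, 2, 3, 16, 5, 6, 7, 8, 9, 10, 13, 12, 4, 14, 15, 11] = (4 16 11 13)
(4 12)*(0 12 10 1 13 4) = (0 12)(1 13 4 10) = [12, 13, 2, 3, 10, 5, 6, 7, 8, 9, 1, 11, 0, 4]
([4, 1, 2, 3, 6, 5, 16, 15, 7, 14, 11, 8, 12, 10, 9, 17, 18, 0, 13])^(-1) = (0 17 15 7 8 11 10 13 18 16 6 4)(9 14)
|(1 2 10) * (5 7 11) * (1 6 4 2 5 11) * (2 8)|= |(11)(1 5 7)(2 10 6 4 8)|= 15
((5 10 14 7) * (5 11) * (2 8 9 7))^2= (2 9 11 10)(5 14 8 7)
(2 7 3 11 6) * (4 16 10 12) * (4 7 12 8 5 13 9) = (2 12 7 3 11 6)(4 16 10 8 5 13 9) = [0, 1, 12, 11, 16, 13, 2, 3, 5, 4, 8, 6, 7, 9, 14, 15, 10]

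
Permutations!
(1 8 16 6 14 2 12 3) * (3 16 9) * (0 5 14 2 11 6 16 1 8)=(16)(0 5 14 11 6 2 12 1)(3 8 9)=[5, 0, 12, 8, 4, 14, 2, 7, 9, 3, 10, 6, 1, 13, 11, 15, 16]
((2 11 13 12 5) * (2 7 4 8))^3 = ((2 11 13 12 5 7 4 8))^3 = (2 12 4 11 5 8 13 7)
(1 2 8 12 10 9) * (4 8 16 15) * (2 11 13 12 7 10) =(1 11 13 12 2 16 15 4 8 7 10 9) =[0, 11, 16, 3, 8, 5, 6, 10, 7, 1, 9, 13, 2, 12, 14, 4, 15]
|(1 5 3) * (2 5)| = 4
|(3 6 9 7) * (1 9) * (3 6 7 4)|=6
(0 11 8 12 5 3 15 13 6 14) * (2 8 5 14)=(0 11 5 3 15 13 6 2 8 12 14)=[11, 1, 8, 15, 4, 3, 2, 7, 12, 9, 10, 5, 14, 6, 0, 13]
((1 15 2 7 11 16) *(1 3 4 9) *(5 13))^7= ((1 15 2 7 11 16 3 4 9)(5 13))^7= (1 4 16 7 15 9 3 11 2)(5 13)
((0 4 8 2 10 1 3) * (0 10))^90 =((0 4 8 2)(1 3 10))^90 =(10)(0 8)(2 4)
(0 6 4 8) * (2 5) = [6, 1, 5, 3, 8, 2, 4, 7, 0] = (0 6 4 8)(2 5)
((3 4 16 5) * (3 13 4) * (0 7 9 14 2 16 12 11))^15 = ((0 7 9 14 2 16 5 13 4 12 11))^15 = (0 2 4 7 16 12 9 5 11 14 13)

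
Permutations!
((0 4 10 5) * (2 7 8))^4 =((0 4 10 5)(2 7 8))^4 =(10)(2 7 8)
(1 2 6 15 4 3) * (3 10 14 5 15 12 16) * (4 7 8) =(1 2 6 12 16 3)(4 10 14 5 15 7 8) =[0, 2, 6, 1, 10, 15, 12, 8, 4, 9, 14, 11, 16, 13, 5, 7, 3]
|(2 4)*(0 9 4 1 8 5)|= 7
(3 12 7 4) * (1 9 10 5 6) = (1 9 10 5 6)(3 12 7 4) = [0, 9, 2, 12, 3, 6, 1, 4, 8, 10, 5, 11, 7]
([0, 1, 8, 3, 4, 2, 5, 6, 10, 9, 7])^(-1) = (2 5 6 7 10 8)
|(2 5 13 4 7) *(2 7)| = |(2 5 13 4)| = 4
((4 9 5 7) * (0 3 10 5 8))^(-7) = (0 3 10 5 7 4 9 8)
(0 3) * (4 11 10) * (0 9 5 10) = (0 3 9 5 10 4 11) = [3, 1, 2, 9, 11, 10, 6, 7, 8, 5, 4, 0]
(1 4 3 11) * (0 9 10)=(0 9 10)(1 4 3 11)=[9, 4, 2, 11, 3, 5, 6, 7, 8, 10, 0, 1]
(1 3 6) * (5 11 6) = [0, 3, 2, 5, 4, 11, 1, 7, 8, 9, 10, 6] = (1 3 5 11 6)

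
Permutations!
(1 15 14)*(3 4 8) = [0, 15, 2, 4, 8, 5, 6, 7, 3, 9, 10, 11, 12, 13, 1, 14] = (1 15 14)(3 4 8)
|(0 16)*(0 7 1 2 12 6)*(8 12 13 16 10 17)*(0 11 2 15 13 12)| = 20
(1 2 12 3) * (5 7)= (1 2 12 3)(5 7)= [0, 2, 12, 1, 4, 7, 6, 5, 8, 9, 10, 11, 3]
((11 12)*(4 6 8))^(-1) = (4 8 6)(11 12)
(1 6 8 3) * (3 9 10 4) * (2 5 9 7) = (1 6 8 7 2 5 9 10 4 3) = [0, 6, 5, 1, 3, 9, 8, 2, 7, 10, 4]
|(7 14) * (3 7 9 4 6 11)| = |(3 7 14 9 4 6 11)| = 7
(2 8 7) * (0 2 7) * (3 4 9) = (0 2 8)(3 4 9) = [2, 1, 8, 4, 9, 5, 6, 7, 0, 3]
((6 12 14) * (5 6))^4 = (14) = ((5 6 12 14))^4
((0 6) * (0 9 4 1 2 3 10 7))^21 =((0 6 9 4 1 2 3 10 7))^21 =(0 4 3)(1 10 6)(2 7 9)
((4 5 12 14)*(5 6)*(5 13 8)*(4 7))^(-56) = ((4 6 13 8 5 12 14 7))^(-56) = (14)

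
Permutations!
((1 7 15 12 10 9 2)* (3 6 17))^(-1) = (1 2 9 10 12 15 7)(3 17 6)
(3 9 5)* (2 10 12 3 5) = (2 10 12 3 9) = [0, 1, 10, 9, 4, 5, 6, 7, 8, 2, 12, 11, 3]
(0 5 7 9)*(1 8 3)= (0 5 7 9)(1 8 3)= [5, 8, 2, 1, 4, 7, 6, 9, 3, 0]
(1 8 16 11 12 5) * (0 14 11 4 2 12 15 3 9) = (0 14 11 15 3 9)(1 8 16 4 2 12 5) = [14, 8, 12, 9, 2, 1, 6, 7, 16, 0, 10, 15, 5, 13, 11, 3, 4]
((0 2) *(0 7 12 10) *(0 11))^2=(0 7 10)(2 12 11)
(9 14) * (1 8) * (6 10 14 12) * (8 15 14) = (1 15 14 9 12 6 10 8) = [0, 15, 2, 3, 4, 5, 10, 7, 1, 12, 8, 11, 6, 13, 9, 14]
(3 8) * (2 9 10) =[0, 1, 9, 8, 4, 5, 6, 7, 3, 10, 2] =(2 9 10)(3 8)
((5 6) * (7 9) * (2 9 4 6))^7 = (2 9 7 4 6 5)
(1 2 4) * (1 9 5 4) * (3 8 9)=[0, 2, 1, 8, 3, 4, 6, 7, 9, 5]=(1 2)(3 8 9 5 4)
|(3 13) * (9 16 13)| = 4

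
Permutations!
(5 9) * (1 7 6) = (1 7 6)(5 9) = [0, 7, 2, 3, 4, 9, 1, 6, 8, 5]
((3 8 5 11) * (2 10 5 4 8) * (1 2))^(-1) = ((1 2 10 5 11 3)(4 8))^(-1) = (1 3 11 5 10 2)(4 8)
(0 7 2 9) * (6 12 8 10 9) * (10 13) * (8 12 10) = (0 7 2 6 10 9)(8 13) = [7, 1, 6, 3, 4, 5, 10, 2, 13, 0, 9, 11, 12, 8]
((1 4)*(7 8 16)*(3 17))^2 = (17)(7 16 8)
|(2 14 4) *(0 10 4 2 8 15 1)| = 6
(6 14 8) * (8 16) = (6 14 16 8) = [0, 1, 2, 3, 4, 5, 14, 7, 6, 9, 10, 11, 12, 13, 16, 15, 8]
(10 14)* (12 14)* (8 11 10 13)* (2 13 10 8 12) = (2 13 12 14 10)(8 11) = [0, 1, 13, 3, 4, 5, 6, 7, 11, 9, 2, 8, 14, 12, 10]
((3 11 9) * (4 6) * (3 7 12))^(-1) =((3 11 9 7 12)(4 6))^(-1) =(3 12 7 9 11)(4 6)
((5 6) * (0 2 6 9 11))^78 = ((0 2 6 5 9 11))^78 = (11)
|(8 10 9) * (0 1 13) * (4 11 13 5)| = |(0 1 5 4 11 13)(8 10 9)| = 6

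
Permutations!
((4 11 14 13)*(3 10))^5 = (3 10)(4 11 14 13)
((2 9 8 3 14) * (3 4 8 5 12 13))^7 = ((2 9 5 12 13 3 14)(4 8))^7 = (14)(4 8)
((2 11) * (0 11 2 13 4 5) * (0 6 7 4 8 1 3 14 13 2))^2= (0 2 11)(1 14 8 3 13)(4 6)(5 7)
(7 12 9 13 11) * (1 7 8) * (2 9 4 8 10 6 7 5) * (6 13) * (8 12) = [0, 5, 9, 3, 12, 2, 7, 8, 1, 6, 13, 10, 4, 11] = (1 5 2 9 6 7 8)(4 12)(10 13 11)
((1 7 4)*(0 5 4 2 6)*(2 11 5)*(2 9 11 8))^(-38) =(0 11 4 7 2)(1 8 6 9 5) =((0 9 11 5 4 1 7 8 2 6))^(-38)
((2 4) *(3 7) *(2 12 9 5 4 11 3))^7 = (2 7 3 11)(4 5 9 12)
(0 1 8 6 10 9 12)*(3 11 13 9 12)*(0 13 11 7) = [1, 8, 2, 7, 4, 5, 10, 0, 6, 3, 12, 11, 13, 9] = (0 1 8 6 10 12 13 9 3 7)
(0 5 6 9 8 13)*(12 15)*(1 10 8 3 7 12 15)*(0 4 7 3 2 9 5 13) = [13, 10, 9, 3, 7, 6, 5, 12, 0, 2, 8, 11, 1, 4, 14, 15] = (15)(0 13 4 7 12 1 10 8)(2 9)(5 6)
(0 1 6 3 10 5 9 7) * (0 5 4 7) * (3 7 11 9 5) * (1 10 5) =[10, 6, 2, 5, 11, 1, 7, 3, 8, 0, 4, 9] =(0 10 4 11 9)(1 6 7 3 5)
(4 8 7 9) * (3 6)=(3 6)(4 8 7 9)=[0, 1, 2, 6, 8, 5, 3, 9, 7, 4]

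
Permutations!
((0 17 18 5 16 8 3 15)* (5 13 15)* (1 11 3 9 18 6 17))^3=(0 3 8 13 1 5 9 15 11 16 18)(6 17)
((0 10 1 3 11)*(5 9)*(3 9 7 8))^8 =(0 11 3 8 7 5 9 1 10)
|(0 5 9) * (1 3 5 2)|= |(0 2 1 3 5 9)|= 6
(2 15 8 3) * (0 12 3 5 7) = (0 12 3 2 15 8 5 7) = [12, 1, 15, 2, 4, 7, 6, 0, 5, 9, 10, 11, 3, 13, 14, 8]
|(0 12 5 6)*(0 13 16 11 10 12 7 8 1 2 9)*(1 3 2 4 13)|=18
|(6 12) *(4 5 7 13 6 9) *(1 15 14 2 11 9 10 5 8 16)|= 18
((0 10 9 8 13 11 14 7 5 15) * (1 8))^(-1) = ((0 10 9 1 8 13 11 14 7 5 15))^(-1) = (0 15 5 7 14 11 13 8 1 9 10)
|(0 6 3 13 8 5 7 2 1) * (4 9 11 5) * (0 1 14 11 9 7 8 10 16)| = |(0 6 3 13 10 16)(2 14 11 5 8 4 7)| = 42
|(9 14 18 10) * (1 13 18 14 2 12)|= 7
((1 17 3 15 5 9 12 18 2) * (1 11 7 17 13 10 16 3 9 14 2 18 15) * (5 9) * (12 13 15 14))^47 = (18)(1 16 13 15 3 10 9)(2 12 17 11 14 5 7)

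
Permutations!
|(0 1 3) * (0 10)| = |(0 1 3 10)| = 4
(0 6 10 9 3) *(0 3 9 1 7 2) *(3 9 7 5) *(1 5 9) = (0 6 10 5 3 1 9 7 2) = [6, 9, 0, 1, 4, 3, 10, 2, 8, 7, 5]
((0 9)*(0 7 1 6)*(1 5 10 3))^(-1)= (0 6 1 3 10 5 7 9)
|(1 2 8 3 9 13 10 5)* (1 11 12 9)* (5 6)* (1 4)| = |(1 2 8 3 4)(5 11 12 9 13 10 6)| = 35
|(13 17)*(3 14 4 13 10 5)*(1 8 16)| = |(1 8 16)(3 14 4 13 17 10 5)| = 21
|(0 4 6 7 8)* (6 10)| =6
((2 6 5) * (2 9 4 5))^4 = ((2 6)(4 5 9))^4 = (4 5 9)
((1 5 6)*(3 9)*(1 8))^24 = ((1 5 6 8)(3 9))^24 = (9)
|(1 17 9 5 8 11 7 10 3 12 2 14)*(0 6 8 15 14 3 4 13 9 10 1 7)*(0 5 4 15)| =|(0 6 8 11 5)(1 17 10 15 14 7)(2 3 12)(4 13 9)| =30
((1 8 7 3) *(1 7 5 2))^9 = (1 8 5 2)(3 7) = ((1 8 5 2)(3 7))^9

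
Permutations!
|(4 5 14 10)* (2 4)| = 5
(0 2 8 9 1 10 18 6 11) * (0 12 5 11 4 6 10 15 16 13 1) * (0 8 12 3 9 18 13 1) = [2, 15, 12, 9, 6, 11, 4, 7, 18, 8, 13, 3, 5, 0, 14, 16, 1, 17, 10] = (0 2 12 5 11 3 9 8 18 10 13)(1 15 16)(4 6)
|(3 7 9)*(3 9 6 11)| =4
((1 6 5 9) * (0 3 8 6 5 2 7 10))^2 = ((0 3 8 6 2 7 10)(1 5 9))^2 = (0 8 2 10 3 6 7)(1 9 5)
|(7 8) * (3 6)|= 2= |(3 6)(7 8)|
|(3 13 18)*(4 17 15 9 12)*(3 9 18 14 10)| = 12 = |(3 13 14 10)(4 17 15 18 9 12)|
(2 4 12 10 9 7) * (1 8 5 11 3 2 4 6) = (1 8 5 11 3 2 6)(4 12 10 9 7) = [0, 8, 6, 2, 12, 11, 1, 4, 5, 7, 9, 3, 10]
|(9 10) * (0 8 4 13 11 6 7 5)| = |(0 8 4 13 11 6 7 5)(9 10)| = 8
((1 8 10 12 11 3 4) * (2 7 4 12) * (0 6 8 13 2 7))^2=((0 6 8 10 7 4 1 13 2)(3 12 11))^2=(0 8 7 1 2 6 10 4 13)(3 11 12)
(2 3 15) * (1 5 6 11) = (1 5 6 11)(2 3 15) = [0, 5, 3, 15, 4, 6, 11, 7, 8, 9, 10, 1, 12, 13, 14, 2]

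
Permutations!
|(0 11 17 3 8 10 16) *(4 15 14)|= 21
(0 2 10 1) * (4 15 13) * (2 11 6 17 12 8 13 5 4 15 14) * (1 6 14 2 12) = (0 11 14 12 8 13 15 5 4 2 10 6 17 1) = [11, 0, 10, 3, 2, 4, 17, 7, 13, 9, 6, 14, 8, 15, 12, 5, 16, 1]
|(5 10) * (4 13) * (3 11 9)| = |(3 11 9)(4 13)(5 10)| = 6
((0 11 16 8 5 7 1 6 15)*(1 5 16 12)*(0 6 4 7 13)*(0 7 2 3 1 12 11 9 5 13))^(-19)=((0 9 5)(1 4 2 3)(6 15)(7 13)(8 16))^(-19)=(0 5 9)(1 4 2 3)(6 15)(7 13)(8 16)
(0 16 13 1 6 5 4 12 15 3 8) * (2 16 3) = (0 3 8)(1 6 5 4 12 15 2 16 13) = [3, 6, 16, 8, 12, 4, 5, 7, 0, 9, 10, 11, 15, 1, 14, 2, 13]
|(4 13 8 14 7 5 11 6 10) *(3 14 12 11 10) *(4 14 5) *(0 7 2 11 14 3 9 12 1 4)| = 12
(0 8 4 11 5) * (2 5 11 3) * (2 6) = (11)(0 8 4 3 6 2 5) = [8, 1, 5, 6, 3, 0, 2, 7, 4, 9, 10, 11]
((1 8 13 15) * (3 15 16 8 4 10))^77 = ((1 4 10 3 15)(8 13 16))^77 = (1 10 15 4 3)(8 16 13)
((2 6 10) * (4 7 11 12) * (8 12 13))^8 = ((2 6 10)(4 7 11 13 8 12))^8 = (2 10 6)(4 11 8)(7 13 12)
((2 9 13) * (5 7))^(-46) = ((2 9 13)(5 7))^(-46) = (2 13 9)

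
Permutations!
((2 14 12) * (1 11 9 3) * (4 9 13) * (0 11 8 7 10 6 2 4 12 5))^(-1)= (0 5 14 2 6 10 7 8 1 3 9 4 12 13 11)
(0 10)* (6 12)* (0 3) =(0 10 3)(6 12) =[10, 1, 2, 0, 4, 5, 12, 7, 8, 9, 3, 11, 6]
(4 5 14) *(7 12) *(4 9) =(4 5 14 9)(7 12) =[0, 1, 2, 3, 5, 14, 6, 12, 8, 4, 10, 11, 7, 13, 9]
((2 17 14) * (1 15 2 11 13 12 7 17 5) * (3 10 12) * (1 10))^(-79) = ((1 15 2 5 10 12 7 17 14 11 13 3))^(-79) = (1 12 13 5 14 15 7 3 10 11 2 17)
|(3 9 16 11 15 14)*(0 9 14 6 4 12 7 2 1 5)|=|(0 9 16 11 15 6 4 12 7 2 1 5)(3 14)|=12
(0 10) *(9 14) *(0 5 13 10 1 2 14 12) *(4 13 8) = (0 1 2 14 9 12)(4 13 10 5 8) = [1, 2, 14, 3, 13, 8, 6, 7, 4, 12, 5, 11, 0, 10, 9]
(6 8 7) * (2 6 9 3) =[0, 1, 6, 2, 4, 5, 8, 9, 7, 3] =(2 6 8 7 9 3)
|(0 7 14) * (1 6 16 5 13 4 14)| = 9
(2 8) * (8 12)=[0, 1, 12, 3, 4, 5, 6, 7, 2, 9, 10, 11, 8]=(2 12 8)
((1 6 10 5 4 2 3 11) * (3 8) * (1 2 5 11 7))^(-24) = ((1 6 10 11 2 8 3 7)(4 5))^(-24) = (11)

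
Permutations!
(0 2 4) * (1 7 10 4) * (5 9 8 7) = [2, 5, 1, 3, 0, 9, 6, 10, 7, 8, 4] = (0 2 1 5 9 8 7 10 4)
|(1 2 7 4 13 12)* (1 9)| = 7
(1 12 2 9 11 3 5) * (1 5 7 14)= (1 12 2 9 11 3 7 14)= [0, 12, 9, 7, 4, 5, 6, 14, 8, 11, 10, 3, 2, 13, 1]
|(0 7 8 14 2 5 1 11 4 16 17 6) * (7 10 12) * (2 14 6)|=42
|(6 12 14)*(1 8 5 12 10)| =7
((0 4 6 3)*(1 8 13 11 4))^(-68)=((0 1 8 13 11 4 6 3))^(-68)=(0 11)(1 4)(3 13)(6 8)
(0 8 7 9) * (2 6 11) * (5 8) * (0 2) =(0 5 8 7 9 2 6 11) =[5, 1, 6, 3, 4, 8, 11, 9, 7, 2, 10, 0]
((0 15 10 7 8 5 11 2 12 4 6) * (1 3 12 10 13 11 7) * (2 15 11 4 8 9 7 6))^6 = ((0 11 15 13 4 2 10 1 3 12 8 5 6)(7 9))^6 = (0 10 6 2 5 4 8 13 12 15 3 11 1)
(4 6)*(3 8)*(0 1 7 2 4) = (0 1 7 2 4 6)(3 8) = [1, 7, 4, 8, 6, 5, 0, 2, 3]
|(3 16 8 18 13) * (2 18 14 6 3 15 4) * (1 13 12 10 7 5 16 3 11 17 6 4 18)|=|(1 13 15 18 12 10 7 5 16 8 14 4 2)(6 11 17)|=39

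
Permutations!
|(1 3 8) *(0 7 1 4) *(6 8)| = 7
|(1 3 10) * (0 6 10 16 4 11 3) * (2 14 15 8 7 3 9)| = |(0 6 10 1)(2 14 15 8 7 3 16 4 11 9)| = 20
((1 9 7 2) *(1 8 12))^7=(1 9 7 2 8 12)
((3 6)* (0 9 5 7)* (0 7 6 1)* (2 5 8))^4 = (0 5)(1 2)(3 8)(6 9)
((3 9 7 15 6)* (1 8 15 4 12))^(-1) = ((1 8 15 6 3 9 7 4 12))^(-1) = (1 12 4 7 9 3 6 15 8)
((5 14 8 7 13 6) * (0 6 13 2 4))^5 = (0 7 5 4 8 6 2 14)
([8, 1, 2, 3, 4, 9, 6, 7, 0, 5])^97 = (0 8)(5 9)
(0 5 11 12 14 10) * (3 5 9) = [9, 1, 2, 5, 4, 11, 6, 7, 8, 3, 0, 12, 14, 13, 10] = (0 9 3 5 11 12 14 10)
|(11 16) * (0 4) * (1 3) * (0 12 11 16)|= |(16)(0 4 12 11)(1 3)|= 4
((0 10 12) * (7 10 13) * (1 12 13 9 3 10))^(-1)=(0 12 1 7 13 10 3 9)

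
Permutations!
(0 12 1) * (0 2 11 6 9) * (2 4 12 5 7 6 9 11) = (0 5 7 6 11 9)(1 4 12) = [5, 4, 2, 3, 12, 7, 11, 6, 8, 0, 10, 9, 1]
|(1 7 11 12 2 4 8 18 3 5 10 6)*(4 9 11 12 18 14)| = |(1 7 12 2 9 11 18 3 5 10 6)(4 8 14)| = 33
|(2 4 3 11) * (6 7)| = |(2 4 3 11)(6 7)| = 4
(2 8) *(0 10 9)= (0 10 9)(2 8)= [10, 1, 8, 3, 4, 5, 6, 7, 2, 0, 9]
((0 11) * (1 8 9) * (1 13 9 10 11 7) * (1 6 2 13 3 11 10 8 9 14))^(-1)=((0 7 6 2 13 14 1 9 3 11))^(-1)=(0 11 3 9 1 14 13 2 6 7)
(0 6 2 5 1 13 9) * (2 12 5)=[6, 13, 2, 3, 4, 1, 12, 7, 8, 0, 10, 11, 5, 9]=(0 6 12 5 1 13 9)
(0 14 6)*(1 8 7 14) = (0 1 8 7 14 6) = [1, 8, 2, 3, 4, 5, 0, 14, 7, 9, 10, 11, 12, 13, 6]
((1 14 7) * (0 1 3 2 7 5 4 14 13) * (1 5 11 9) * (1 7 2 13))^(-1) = ((0 5 4 14 11 9 7 3 13))^(-1) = (0 13 3 7 9 11 14 4 5)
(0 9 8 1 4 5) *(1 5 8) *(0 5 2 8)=(0 9 1 4)(2 8)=[9, 4, 8, 3, 0, 5, 6, 7, 2, 1]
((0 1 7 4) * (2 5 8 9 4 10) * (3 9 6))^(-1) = (0 4 9 3 6 8 5 2 10 7 1)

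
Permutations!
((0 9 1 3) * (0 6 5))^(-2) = ((0 9 1 3 6 5))^(-2) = (0 6 1)(3 9 5)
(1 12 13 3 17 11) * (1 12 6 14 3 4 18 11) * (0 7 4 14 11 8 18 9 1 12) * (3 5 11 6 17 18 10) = [7, 17, 2, 18, 9, 11, 6, 4, 10, 1, 3, 0, 13, 14, 5, 15, 16, 12, 8] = (0 7 4 9 1 17 12 13 14 5 11)(3 18 8 10)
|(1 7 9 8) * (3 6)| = |(1 7 9 8)(3 6)| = 4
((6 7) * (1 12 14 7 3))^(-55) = ((1 12 14 7 6 3))^(-55) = (1 3 6 7 14 12)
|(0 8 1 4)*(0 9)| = 5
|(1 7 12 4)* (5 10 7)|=6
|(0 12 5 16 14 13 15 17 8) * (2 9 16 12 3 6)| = 22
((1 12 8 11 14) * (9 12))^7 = ((1 9 12 8 11 14))^7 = (1 9 12 8 11 14)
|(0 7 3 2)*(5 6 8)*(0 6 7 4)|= |(0 4)(2 6 8 5 7 3)|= 6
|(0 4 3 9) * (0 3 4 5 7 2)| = |(0 5 7 2)(3 9)| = 4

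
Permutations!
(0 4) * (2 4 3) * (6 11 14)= [3, 1, 4, 2, 0, 5, 11, 7, 8, 9, 10, 14, 12, 13, 6]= (0 3 2 4)(6 11 14)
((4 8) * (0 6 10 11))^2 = ((0 6 10 11)(4 8))^2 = (0 10)(6 11)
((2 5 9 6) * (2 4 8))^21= (2 6)(4 5)(8 9)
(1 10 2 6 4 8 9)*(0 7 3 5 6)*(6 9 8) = (0 7 3 5 9 1 10 2)(4 6) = [7, 10, 0, 5, 6, 9, 4, 3, 8, 1, 2]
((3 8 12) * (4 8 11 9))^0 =(12)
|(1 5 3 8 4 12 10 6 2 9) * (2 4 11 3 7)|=60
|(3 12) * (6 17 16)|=|(3 12)(6 17 16)|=6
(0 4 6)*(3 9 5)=(0 4 6)(3 9 5)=[4, 1, 2, 9, 6, 3, 0, 7, 8, 5]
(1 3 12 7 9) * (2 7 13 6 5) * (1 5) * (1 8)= (1 3 12 13 6 8)(2 7 9 5)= [0, 3, 7, 12, 4, 2, 8, 9, 1, 5, 10, 11, 13, 6]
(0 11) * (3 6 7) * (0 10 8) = (0 11 10 8)(3 6 7) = [11, 1, 2, 6, 4, 5, 7, 3, 0, 9, 8, 10]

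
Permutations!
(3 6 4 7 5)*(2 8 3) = [0, 1, 8, 6, 7, 2, 4, 5, 3] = (2 8 3 6 4 7 5)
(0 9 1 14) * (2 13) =[9, 14, 13, 3, 4, 5, 6, 7, 8, 1, 10, 11, 12, 2, 0] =(0 9 1 14)(2 13)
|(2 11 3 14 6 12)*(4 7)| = |(2 11 3 14 6 12)(4 7)| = 6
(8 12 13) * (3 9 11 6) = (3 9 11 6)(8 12 13) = [0, 1, 2, 9, 4, 5, 3, 7, 12, 11, 10, 6, 13, 8]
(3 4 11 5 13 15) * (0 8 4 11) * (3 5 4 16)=(0 8 16 3 11 4)(5 13 15)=[8, 1, 2, 11, 0, 13, 6, 7, 16, 9, 10, 4, 12, 15, 14, 5, 3]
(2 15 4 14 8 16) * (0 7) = [7, 1, 15, 3, 14, 5, 6, 0, 16, 9, 10, 11, 12, 13, 8, 4, 2] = (0 7)(2 15 4 14 8 16)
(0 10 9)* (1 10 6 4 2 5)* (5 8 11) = (0 6 4 2 8 11 5 1 10 9) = [6, 10, 8, 3, 2, 1, 4, 7, 11, 0, 9, 5]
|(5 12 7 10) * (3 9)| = |(3 9)(5 12 7 10)| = 4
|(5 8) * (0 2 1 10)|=|(0 2 1 10)(5 8)|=4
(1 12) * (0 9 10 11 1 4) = [9, 12, 2, 3, 0, 5, 6, 7, 8, 10, 11, 1, 4] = (0 9 10 11 1 12 4)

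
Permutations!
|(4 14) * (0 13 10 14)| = 5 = |(0 13 10 14 4)|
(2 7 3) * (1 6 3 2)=(1 6 3)(2 7)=[0, 6, 7, 1, 4, 5, 3, 2]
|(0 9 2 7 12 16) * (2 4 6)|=|(0 9 4 6 2 7 12 16)|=8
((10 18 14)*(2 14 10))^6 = (18)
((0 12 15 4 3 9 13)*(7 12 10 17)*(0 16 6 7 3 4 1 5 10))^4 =((1 5 10 17 3 9 13 16 6 7 12 15))^4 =(1 3 6)(5 9 7)(10 13 12)(15 17 16)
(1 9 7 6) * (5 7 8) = (1 9 8 5 7 6) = [0, 9, 2, 3, 4, 7, 1, 6, 5, 8]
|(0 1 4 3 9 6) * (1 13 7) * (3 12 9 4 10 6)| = 12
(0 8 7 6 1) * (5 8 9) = [9, 0, 2, 3, 4, 8, 1, 6, 7, 5] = (0 9 5 8 7 6 1)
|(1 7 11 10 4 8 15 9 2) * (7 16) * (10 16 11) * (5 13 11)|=|(1 5 13 11 16 7 10 4 8 15 9 2)|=12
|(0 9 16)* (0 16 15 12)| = 4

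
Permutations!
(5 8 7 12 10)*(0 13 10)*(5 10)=[13, 1, 2, 3, 4, 8, 6, 12, 7, 9, 10, 11, 0, 5]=(0 13 5 8 7 12)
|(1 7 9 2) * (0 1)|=5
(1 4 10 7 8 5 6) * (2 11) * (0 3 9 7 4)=(0 3 9 7 8 5 6 1)(2 11)(4 10)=[3, 0, 11, 9, 10, 6, 1, 8, 5, 7, 4, 2]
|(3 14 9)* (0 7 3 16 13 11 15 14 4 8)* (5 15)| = 35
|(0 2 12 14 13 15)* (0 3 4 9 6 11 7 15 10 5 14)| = |(0 2 12)(3 4 9 6 11 7 15)(5 14 13 10)| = 84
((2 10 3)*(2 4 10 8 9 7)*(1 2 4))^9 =(1 2 8 9 7 4 10 3)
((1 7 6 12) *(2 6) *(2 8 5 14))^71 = ((1 7 8 5 14 2 6 12))^71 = (1 12 6 2 14 5 8 7)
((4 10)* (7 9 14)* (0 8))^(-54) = (14)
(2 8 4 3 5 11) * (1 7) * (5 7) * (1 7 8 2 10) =[0, 5, 2, 8, 3, 11, 6, 7, 4, 9, 1, 10] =(1 5 11 10)(3 8 4)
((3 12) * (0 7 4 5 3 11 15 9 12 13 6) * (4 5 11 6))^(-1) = (0 6 12 9 15 11 4 13 3 5 7)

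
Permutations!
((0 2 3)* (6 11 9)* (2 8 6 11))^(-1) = ((0 8 6 2 3)(9 11))^(-1) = (0 3 2 6 8)(9 11)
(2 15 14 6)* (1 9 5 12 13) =(1 9 5 12 13)(2 15 14 6) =[0, 9, 15, 3, 4, 12, 2, 7, 8, 5, 10, 11, 13, 1, 6, 14]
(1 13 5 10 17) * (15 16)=(1 13 5 10 17)(15 16)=[0, 13, 2, 3, 4, 10, 6, 7, 8, 9, 17, 11, 12, 5, 14, 16, 15, 1]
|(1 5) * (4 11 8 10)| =4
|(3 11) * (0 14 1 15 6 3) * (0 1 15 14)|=|(1 14 15 6 3 11)|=6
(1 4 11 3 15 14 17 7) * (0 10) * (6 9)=(0 10)(1 4 11 3 15 14 17 7)(6 9)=[10, 4, 2, 15, 11, 5, 9, 1, 8, 6, 0, 3, 12, 13, 17, 14, 16, 7]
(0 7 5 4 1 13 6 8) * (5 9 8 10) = [7, 13, 2, 3, 1, 4, 10, 9, 0, 8, 5, 11, 12, 6] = (0 7 9 8)(1 13 6 10 5 4)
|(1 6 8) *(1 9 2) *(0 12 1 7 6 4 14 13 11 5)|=|(0 12 1 4 14 13 11 5)(2 7 6 8 9)|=40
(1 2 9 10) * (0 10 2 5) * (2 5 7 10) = [2, 7, 9, 3, 4, 0, 6, 10, 8, 5, 1] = (0 2 9 5)(1 7 10)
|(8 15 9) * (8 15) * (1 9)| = |(1 9 15)| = 3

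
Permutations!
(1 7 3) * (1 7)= [0, 1, 2, 7, 4, 5, 6, 3]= (3 7)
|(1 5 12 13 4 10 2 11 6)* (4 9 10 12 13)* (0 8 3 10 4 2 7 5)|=14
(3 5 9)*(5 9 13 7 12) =(3 9)(5 13 7 12) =[0, 1, 2, 9, 4, 13, 6, 12, 8, 3, 10, 11, 5, 7]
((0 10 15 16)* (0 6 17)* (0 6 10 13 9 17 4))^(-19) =((0 13 9 17 6 4)(10 15 16))^(-19) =(0 4 6 17 9 13)(10 16 15)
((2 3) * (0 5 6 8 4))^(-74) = (0 5 6 8 4)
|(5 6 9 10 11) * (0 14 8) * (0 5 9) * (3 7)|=30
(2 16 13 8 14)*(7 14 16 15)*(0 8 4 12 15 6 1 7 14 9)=(0 8 16 13 4 12 15 14 2 6 1 7 9)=[8, 7, 6, 3, 12, 5, 1, 9, 16, 0, 10, 11, 15, 4, 2, 14, 13]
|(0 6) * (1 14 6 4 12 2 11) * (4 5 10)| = 10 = |(0 5 10 4 12 2 11 1 14 6)|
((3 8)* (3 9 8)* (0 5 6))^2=(9)(0 6 5)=((0 5 6)(8 9))^2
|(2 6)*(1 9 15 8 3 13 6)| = 8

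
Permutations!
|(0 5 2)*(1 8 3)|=3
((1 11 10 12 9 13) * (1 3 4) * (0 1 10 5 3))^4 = (0 3 9 11 10)(1 4 13 5 12)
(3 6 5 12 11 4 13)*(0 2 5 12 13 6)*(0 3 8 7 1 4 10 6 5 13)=[2, 4, 13, 3, 5, 0, 12, 1, 7, 9, 6, 10, 11, 8]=(0 2 13 8 7 1 4 5)(6 12 11 10)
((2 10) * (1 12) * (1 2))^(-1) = (1 10 2 12)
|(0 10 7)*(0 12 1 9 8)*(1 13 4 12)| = |(0 10 7 1 9 8)(4 12 13)| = 6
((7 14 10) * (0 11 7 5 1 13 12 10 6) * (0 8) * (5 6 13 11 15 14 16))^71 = (0 8 6 10 12 13 14 15)(1 11 7 16 5) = ((0 15 14 13 12 10 6 8)(1 11 7 16 5))^71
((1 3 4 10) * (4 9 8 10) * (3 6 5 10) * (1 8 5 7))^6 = ((1 6 7)(3 9 5 10 8))^6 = (3 9 5 10 8)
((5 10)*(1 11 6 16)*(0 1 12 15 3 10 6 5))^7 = (0 15 6 1 3 16 11 10 12 5)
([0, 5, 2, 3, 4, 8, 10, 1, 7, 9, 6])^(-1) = [0, 7, 2, 3, 4, 1, 10, 8, 5, 9, 6]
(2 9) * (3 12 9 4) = (2 4 3 12 9) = [0, 1, 4, 12, 3, 5, 6, 7, 8, 2, 10, 11, 9]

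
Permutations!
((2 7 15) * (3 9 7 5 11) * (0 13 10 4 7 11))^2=(0 10 7 2)(3 11 9)(4 15 5 13)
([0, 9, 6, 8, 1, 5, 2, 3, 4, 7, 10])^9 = [0, 3, 6, 1, 7, 5, 2, 4, 9, 8, 10]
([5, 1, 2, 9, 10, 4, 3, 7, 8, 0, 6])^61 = (0 3 10 5 9 6 4)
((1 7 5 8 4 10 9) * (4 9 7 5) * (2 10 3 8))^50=((1 5 2 10 7 4 3 8 9))^50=(1 4 5 3 2 8 10 9 7)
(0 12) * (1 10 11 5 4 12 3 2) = [3, 10, 1, 2, 12, 4, 6, 7, 8, 9, 11, 5, 0] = (0 3 2 1 10 11 5 4 12)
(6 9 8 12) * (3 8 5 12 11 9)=[0, 1, 2, 8, 4, 12, 3, 7, 11, 5, 10, 9, 6]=(3 8 11 9 5 12 6)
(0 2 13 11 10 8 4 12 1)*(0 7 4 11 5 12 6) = [2, 7, 13, 3, 6, 12, 0, 4, 11, 9, 8, 10, 1, 5] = (0 2 13 5 12 1 7 4 6)(8 11 10)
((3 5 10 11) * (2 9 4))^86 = (2 4 9)(3 10)(5 11)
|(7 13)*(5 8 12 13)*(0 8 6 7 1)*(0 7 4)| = 9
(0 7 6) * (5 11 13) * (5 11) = (0 7 6)(11 13) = [7, 1, 2, 3, 4, 5, 0, 6, 8, 9, 10, 13, 12, 11]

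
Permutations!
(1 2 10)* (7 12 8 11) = (1 2 10)(7 12 8 11) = [0, 2, 10, 3, 4, 5, 6, 12, 11, 9, 1, 7, 8]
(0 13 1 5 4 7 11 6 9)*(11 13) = (0 11 6 9)(1 5 4 7 13) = [11, 5, 2, 3, 7, 4, 9, 13, 8, 0, 10, 6, 12, 1]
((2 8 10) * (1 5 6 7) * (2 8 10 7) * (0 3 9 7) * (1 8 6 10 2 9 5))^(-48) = ((0 3 5 10 6 9 7 8))^(-48) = (10)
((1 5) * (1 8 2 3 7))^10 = (1 3 8)(2 5 7)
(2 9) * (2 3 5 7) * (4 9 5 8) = (2 5 7)(3 8 4 9) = [0, 1, 5, 8, 9, 7, 6, 2, 4, 3]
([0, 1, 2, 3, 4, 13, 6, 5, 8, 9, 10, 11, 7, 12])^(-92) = (13)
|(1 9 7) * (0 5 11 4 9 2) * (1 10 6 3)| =|(0 5 11 4 9 7 10 6 3 1 2)| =11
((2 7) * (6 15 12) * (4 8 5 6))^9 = (2 7)(4 6)(5 12)(8 15)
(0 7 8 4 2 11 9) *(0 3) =(0 7 8 4 2 11 9 3) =[7, 1, 11, 0, 2, 5, 6, 8, 4, 3, 10, 9]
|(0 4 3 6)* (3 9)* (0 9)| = 6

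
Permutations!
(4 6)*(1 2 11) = (1 2 11)(4 6) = [0, 2, 11, 3, 6, 5, 4, 7, 8, 9, 10, 1]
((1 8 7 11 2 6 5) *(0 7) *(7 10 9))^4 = (0 11 1 9 6)(2 8 7 5 10)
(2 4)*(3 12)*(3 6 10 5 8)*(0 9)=(0 9)(2 4)(3 12 6 10 5 8)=[9, 1, 4, 12, 2, 8, 10, 7, 3, 0, 5, 11, 6]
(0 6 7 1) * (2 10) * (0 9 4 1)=(0 6 7)(1 9 4)(2 10)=[6, 9, 10, 3, 1, 5, 7, 0, 8, 4, 2]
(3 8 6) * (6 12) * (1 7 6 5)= (1 7 6 3 8 12 5)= [0, 7, 2, 8, 4, 1, 3, 6, 12, 9, 10, 11, 5]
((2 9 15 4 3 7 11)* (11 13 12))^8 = (2 11 12 13 7 3 4 15 9)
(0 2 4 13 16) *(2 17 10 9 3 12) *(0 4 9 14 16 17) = (2 9 3 12)(4 13 17 10 14 16) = [0, 1, 9, 12, 13, 5, 6, 7, 8, 3, 14, 11, 2, 17, 16, 15, 4, 10]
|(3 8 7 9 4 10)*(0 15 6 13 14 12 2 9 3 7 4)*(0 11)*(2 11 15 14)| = |(0 14 12 11)(2 9 15 6 13)(3 8 4 10 7)| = 20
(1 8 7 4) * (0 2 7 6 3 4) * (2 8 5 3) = [8, 5, 7, 4, 1, 3, 2, 0, 6] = (0 8 6 2 7)(1 5 3 4)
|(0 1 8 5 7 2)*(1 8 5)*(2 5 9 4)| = 6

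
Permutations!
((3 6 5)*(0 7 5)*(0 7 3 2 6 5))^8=(0 5 6)(2 7 3)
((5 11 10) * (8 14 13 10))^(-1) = ((5 11 8 14 13 10))^(-1) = (5 10 13 14 8 11)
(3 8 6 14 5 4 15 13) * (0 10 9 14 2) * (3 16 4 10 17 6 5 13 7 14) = (0 17 6 2)(3 8 5 10 9)(4 15 7 14 13 16) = [17, 1, 0, 8, 15, 10, 2, 14, 5, 3, 9, 11, 12, 16, 13, 7, 4, 6]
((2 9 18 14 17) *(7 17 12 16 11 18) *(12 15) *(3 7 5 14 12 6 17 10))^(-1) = ((2 9 5 14 15 6 17)(3 7 10)(11 18 12 16))^(-1) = (2 17 6 15 14 5 9)(3 10 7)(11 16 12 18)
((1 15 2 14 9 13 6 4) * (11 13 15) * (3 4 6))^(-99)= ((1 11 13 3 4)(2 14 9 15))^(-99)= (1 11 13 3 4)(2 14 9 15)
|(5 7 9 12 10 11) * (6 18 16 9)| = 9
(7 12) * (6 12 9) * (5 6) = (5 6 12 7 9) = [0, 1, 2, 3, 4, 6, 12, 9, 8, 5, 10, 11, 7]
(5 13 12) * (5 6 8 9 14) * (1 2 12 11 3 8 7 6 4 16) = [0, 2, 12, 8, 16, 13, 7, 6, 9, 14, 10, 3, 4, 11, 5, 15, 1] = (1 2 12 4 16)(3 8 9 14 5 13 11)(6 7)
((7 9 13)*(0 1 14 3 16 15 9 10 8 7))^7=(0 13 9 15 16 3 14 1)(7 10 8)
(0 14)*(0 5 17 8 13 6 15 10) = [14, 1, 2, 3, 4, 17, 15, 7, 13, 9, 0, 11, 12, 6, 5, 10, 16, 8] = (0 14 5 17 8 13 6 15 10)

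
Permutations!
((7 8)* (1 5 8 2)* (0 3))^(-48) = (1 8 2 5 7)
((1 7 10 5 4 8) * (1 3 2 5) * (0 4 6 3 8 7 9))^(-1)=(0 9 1 10 7 4)(2 3 6 5)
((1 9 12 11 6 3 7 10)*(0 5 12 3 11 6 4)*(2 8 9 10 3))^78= ((0 5 12 6 11 4)(1 10)(2 8 9)(3 7))^78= (12)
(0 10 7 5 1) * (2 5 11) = [10, 0, 5, 3, 4, 1, 6, 11, 8, 9, 7, 2] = (0 10 7 11 2 5 1)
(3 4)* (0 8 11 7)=(0 8 11 7)(3 4)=[8, 1, 2, 4, 3, 5, 6, 0, 11, 9, 10, 7]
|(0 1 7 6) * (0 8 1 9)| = 4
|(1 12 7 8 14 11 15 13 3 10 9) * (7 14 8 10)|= 10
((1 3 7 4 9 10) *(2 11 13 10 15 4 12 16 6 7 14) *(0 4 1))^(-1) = (0 10 13 11 2 14 3 1 15 9 4)(6 16 12 7)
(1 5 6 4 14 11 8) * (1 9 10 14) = (1 5 6 4)(8 9 10 14 11) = [0, 5, 2, 3, 1, 6, 4, 7, 9, 10, 14, 8, 12, 13, 11]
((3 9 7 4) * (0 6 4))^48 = (9)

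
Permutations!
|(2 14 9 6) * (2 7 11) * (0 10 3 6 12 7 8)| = |(0 10 3 6 8)(2 14 9 12 7 11)| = 30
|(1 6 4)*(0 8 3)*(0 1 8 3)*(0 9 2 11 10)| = 10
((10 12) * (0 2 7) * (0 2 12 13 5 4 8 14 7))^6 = ((0 12 10 13 5 4 8 14 7 2))^6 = (0 8 10 7 5)(2 4 12 14 13)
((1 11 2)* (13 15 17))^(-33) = ((1 11 2)(13 15 17))^(-33) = (17)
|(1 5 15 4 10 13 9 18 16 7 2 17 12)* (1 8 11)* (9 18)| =14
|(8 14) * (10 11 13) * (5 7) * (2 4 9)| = |(2 4 9)(5 7)(8 14)(10 11 13)| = 6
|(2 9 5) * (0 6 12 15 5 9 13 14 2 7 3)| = 21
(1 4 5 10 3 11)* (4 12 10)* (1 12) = (3 11 12 10)(4 5) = [0, 1, 2, 11, 5, 4, 6, 7, 8, 9, 3, 12, 10]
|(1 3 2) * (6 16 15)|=3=|(1 3 2)(6 16 15)|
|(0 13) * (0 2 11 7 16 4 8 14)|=9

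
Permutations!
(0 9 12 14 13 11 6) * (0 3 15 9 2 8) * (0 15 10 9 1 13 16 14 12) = [2, 13, 8, 10, 4, 5, 3, 7, 15, 0, 9, 6, 12, 11, 16, 1, 14] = (0 2 8 15 1 13 11 6 3 10 9)(14 16)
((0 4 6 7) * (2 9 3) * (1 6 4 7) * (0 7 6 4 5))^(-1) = (0 5 4 1 6)(2 3 9)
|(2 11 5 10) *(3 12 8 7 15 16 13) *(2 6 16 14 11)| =12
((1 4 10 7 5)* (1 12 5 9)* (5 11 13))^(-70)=((1 4 10 7 9)(5 12 11 13))^(-70)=(5 11)(12 13)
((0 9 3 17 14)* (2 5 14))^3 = ((0 9 3 17 2 5 14))^3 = (0 17 14 3 5 9 2)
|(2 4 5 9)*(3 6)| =|(2 4 5 9)(3 6)| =4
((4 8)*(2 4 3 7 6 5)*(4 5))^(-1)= (2 5)(3 8 4 6 7)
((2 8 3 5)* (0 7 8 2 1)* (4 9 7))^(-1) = (0 1 5 3 8 7 9 4)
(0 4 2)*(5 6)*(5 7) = (0 4 2)(5 6 7) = [4, 1, 0, 3, 2, 6, 7, 5]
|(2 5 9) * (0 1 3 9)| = |(0 1 3 9 2 5)| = 6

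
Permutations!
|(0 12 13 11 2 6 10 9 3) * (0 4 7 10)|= 30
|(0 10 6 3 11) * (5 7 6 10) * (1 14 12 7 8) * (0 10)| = 11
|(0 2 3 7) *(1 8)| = 4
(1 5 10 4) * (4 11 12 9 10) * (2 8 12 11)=(1 5 4)(2 8 12 9 10)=[0, 5, 8, 3, 1, 4, 6, 7, 12, 10, 2, 11, 9]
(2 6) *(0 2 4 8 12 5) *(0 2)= (2 6 4 8 12 5)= [0, 1, 6, 3, 8, 2, 4, 7, 12, 9, 10, 11, 5]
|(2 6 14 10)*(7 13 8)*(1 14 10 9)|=|(1 14 9)(2 6 10)(7 13 8)|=3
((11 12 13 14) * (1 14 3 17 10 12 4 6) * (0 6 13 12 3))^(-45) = (17)(0 11 6 4 1 13 14)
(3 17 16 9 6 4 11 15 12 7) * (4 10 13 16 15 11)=[0, 1, 2, 17, 4, 5, 10, 3, 8, 6, 13, 11, 7, 16, 14, 12, 9, 15]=(3 17 15 12 7)(6 10 13 16 9)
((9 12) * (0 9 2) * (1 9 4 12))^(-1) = (0 2 12 4)(1 9)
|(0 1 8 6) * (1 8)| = |(0 8 6)| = 3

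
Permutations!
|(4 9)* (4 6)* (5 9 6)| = 2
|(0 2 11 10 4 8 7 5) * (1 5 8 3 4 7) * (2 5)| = |(0 5)(1 2 11 10 7 8)(3 4)| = 6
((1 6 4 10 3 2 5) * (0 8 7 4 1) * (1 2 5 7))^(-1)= ((0 8 1 6 2 7 4 10 3 5))^(-1)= (0 5 3 10 4 7 2 6 1 8)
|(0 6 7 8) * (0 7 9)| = 6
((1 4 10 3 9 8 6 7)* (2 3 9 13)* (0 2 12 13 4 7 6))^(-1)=(0 8 9 10 4 3 2)(1 7)(12 13)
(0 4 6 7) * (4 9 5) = [9, 1, 2, 3, 6, 4, 7, 0, 8, 5] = (0 9 5 4 6 7)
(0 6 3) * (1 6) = (0 1 6 3) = [1, 6, 2, 0, 4, 5, 3]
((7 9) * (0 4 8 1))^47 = (0 1 8 4)(7 9)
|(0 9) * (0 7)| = |(0 9 7)| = 3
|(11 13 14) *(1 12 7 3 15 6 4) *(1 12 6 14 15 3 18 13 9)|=11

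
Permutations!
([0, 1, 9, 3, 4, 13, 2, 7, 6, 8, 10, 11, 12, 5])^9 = (2 9 8 6)(5 13)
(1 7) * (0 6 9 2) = (0 6 9 2)(1 7) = [6, 7, 0, 3, 4, 5, 9, 1, 8, 2]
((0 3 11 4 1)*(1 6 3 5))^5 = ((0 5 1)(3 11 4 6))^5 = (0 1 5)(3 11 4 6)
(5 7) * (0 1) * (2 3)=(0 1)(2 3)(5 7)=[1, 0, 3, 2, 4, 7, 6, 5]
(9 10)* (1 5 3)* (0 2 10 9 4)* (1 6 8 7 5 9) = [2, 9, 10, 6, 0, 3, 8, 5, 7, 1, 4] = (0 2 10 4)(1 9)(3 6 8 7 5)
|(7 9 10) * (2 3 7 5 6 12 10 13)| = 20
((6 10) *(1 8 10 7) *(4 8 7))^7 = (1 7)(4 6 10 8)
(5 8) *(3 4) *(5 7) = (3 4)(5 8 7) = [0, 1, 2, 4, 3, 8, 6, 5, 7]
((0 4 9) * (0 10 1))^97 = (0 9 1 4 10)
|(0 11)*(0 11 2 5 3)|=4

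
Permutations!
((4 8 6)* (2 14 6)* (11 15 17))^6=((2 14 6 4 8)(11 15 17))^6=(17)(2 14 6 4 8)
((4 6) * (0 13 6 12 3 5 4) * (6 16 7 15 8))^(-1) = ((0 13 16 7 15 8 6)(3 5 4 12))^(-1) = (0 6 8 15 7 16 13)(3 12 4 5)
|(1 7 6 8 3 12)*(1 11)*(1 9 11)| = 6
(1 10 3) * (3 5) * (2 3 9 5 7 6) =(1 10 7 6 2 3)(5 9) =[0, 10, 3, 1, 4, 9, 2, 6, 8, 5, 7]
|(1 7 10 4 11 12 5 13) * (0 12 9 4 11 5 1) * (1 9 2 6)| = 6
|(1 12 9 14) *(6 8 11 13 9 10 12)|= 14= |(1 6 8 11 13 9 14)(10 12)|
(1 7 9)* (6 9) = [0, 7, 2, 3, 4, 5, 9, 6, 8, 1] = (1 7 6 9)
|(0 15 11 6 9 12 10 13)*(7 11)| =9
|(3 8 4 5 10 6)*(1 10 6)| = |(1 10)(3 8 4 5 6)| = 10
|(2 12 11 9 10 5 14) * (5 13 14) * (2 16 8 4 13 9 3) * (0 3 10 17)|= 40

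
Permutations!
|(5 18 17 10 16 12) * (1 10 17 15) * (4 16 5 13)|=|(1 10 5 18 15)(4 16 12 13)|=20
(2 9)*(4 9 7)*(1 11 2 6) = (1 11 2 7 4 9 6) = [0, 11, 7, 3, 9, 5, 1, 4, 8, 6, 10, 2]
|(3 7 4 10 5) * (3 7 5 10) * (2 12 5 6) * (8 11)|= |(2 12 5 7 4 3 6)(8 11)|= 14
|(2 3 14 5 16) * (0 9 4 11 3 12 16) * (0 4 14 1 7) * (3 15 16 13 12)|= 12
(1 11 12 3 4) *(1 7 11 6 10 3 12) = (12)(1 6 10 3 4 7 11) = [0, 6, 2, 4, 7, 5, 10, 11, 8, 9, 3, 1, 12]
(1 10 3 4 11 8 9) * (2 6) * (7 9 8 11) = [0, 10, 6, 4, 7, 5, 2, 9, 8, 1, 3, 11] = (11)(1 10 3 4 7 9)(2 6)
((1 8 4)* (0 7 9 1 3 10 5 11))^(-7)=((0 7 9 1 8 4 3 10 5 11))^(-7)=(0 1 3 11 9 4 5 7 8 10)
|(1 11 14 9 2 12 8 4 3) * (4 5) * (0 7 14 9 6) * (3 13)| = |(0 7 14 6)(1 11 9 2 12 8 5 4 13 3)| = 20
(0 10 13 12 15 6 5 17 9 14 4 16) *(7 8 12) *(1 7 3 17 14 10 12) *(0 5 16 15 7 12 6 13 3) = (0 6 16 5 14 4 15 13)(1 12 7 8)(3 17 9 10) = [6, 12, 2, 17, 15, 14, 16, 8, 1, 10, 3, 11, 7, 0, 4, 13, 5, 9]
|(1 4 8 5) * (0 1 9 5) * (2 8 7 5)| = 8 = |(0 1 4 7 5 9 2 8)|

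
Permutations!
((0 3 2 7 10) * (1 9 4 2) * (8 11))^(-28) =((0 3 1 9 4 2 7 10)(8 11))^(-28) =(11)(0 4)(1 7)(2 3)(9 10)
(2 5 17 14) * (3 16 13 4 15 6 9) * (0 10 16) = (0 10 16 13 4 15 6 9 3)(2 5 17 14) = [10, 1, 5, 0, 15, 17, 9, 7, 8, 3, 16, 11, 12, 4, 2, 6, 13, 14]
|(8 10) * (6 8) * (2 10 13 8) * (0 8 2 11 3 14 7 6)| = |(0 8 13 2 10)(3 14 7 6 11)| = 5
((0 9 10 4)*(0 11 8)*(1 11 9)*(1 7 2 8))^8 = (11)(4 10 9)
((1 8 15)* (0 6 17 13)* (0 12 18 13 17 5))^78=((0 6 5)(1 8 15)(12 18 13))^78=(18)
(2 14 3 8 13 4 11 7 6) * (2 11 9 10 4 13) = (2 14 3 8)(4 9 10)(6 11 7) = [0, 1, 14, 8, 9, 5, 11, 6, 2, 10, 4, 7, 12, 13, 3]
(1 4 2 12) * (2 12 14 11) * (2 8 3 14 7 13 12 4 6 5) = (1 6 5 2 7 13 12)(3 14 11 8) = [0, 6, 7, 14, 4, 2, 5, 13, 3, 9, 10, 8, 1, 12, 11]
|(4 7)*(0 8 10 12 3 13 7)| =|(0 8 10 12 3 13 7 4)| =8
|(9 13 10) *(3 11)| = 6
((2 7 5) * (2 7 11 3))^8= ((2 11 3)(5 7))^8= (2 3 11)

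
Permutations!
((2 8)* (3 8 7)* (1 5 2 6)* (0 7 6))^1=(0 7 3 8)(1 5 2 6)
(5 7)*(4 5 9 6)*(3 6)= [0, 1, 2, 6, 5, 7, 4, 9, 8, 3]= (3 6 4 5 7 9)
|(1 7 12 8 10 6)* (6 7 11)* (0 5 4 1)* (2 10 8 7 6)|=8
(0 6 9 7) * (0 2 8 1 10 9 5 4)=(0 6 5 4)(1 10 9 7 2 8)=[6, 10, 8, 3, 0, 4, 5, 2, 1, 7, 9]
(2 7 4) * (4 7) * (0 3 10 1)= (0 3 10 1)(2 4)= [3, 0, 4, 10, 2, 5, 6, 7, 8, 9, 1]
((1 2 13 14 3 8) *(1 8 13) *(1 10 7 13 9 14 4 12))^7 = (3 9 14)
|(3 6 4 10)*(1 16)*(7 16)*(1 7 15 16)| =4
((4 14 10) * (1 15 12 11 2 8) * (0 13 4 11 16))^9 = ((0 13 4 14 10 11 2 8 1 15 12 16))^9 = (0 15 2 14)(1 11 4 16)(8 10 13 12)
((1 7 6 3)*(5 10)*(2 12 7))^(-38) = ((1 2 12 7 6 3)(5 10))^(-38) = (1 6 12)(2 3 7)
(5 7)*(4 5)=[0, 1, 2, 3, 5, 7, 6, 4]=(4 5 7)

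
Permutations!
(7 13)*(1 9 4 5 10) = [0, 9, 2, 3, 5, 10, 6, 13, 8, 4, 1, 11, 12, 7] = (1 9 4 5 10)(7 13)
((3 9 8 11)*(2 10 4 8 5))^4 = ((2 10 4 8 11 3 9 5))^4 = (2 11)(3 10)(4 9)(5 8)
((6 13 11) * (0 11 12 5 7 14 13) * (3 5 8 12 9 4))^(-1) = ((0 11 6)(3 5 7 14 13 9 4)(8 12))^(-1) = (0 6 11)(3 4 9 13 14 7 5)(8 12)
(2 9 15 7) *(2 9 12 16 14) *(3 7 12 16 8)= (2 16 14)(3 7 9 15 12 8)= [0, 1, 16, 7, 4, 5, 6, 9, 3, 15, 10, 11, 8, 13, 2, 12, 14]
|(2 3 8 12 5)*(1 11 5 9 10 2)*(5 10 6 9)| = |(1 11 10 2 3 8 12 5)(6 9)| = 8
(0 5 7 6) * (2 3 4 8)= (0 5 7 6)(2 3 4 8)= [5, 1, 3, 4, 8, 7, 0, 6, 2]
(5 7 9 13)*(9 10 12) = (5 7 10 12 9 13) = [0, 1, 2, 3, 4, 7, 6, 10, 8, 13, 12, 11, 9, 5]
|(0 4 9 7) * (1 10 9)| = 6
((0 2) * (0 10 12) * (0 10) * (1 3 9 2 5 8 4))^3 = (0 4 9 5 1 2 8 3)(10 12)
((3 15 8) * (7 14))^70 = ((3 15 8)(7 14))^70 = (3 15 8)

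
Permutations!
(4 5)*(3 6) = (3 6)(4 5) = [0, 1, 2, 6, 5, 4, 3]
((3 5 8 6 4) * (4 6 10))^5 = (10) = ((3 5 8 10 4))^5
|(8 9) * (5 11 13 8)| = |(5 11 13 8 9)| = 5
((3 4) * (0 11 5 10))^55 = ((0 11 5 10)(3 4))^55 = (0 10 5 11)(3 4)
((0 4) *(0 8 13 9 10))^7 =((0 4 8 13 9 10))^7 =(0 4 8 13 9 10)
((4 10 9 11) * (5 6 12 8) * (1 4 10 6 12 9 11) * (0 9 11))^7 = ((0 9 1 4 6 11 10)(5 12 8))^7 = (5 12 8)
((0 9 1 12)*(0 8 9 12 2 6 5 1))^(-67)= (0 12 8 9)(1 2 6 5)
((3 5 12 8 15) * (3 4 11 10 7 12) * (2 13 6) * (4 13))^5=(2 12)(3 5)(4 8)(6 7)(10 13)(11 15)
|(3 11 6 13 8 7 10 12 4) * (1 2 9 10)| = |(1 2 9 10 12 4 3 11 6 13 8 7)| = 12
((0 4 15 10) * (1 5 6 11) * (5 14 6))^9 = (0 4 15 10)(1 14 6 11)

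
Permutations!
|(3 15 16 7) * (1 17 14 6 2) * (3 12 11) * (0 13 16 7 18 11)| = 45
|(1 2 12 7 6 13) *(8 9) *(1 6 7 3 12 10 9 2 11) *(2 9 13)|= |(1 11)(2 10 13 6)(3 12)(8 9)|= 4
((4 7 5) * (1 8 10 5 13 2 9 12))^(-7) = (1 5 13 12 10 7 9 8 4 2)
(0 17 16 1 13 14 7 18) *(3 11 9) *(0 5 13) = (0 17 16 1)(3 11 9)(5 13 14 7 18) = [17, 0, 2, 11, 4, 13, 6, 18, 8, 3, 10, 9, 12, 14, 7, 15, 1, 16, 5]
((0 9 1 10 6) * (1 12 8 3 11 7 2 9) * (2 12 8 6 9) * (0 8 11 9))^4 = (0 1 10)(3 12 9 6 11 8 7)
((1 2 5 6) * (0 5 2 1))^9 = (6)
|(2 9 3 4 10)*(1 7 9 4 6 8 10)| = 9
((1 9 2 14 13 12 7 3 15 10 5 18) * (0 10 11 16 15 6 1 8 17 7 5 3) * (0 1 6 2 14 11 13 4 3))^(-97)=((0 10)(1 9 14 4 3 2 11 16 15 13 12 5 18 8 17 7))^(-97)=(0 10)(1 7 17 8 18 5 12 13 15 16 11 2 3 4 14 9)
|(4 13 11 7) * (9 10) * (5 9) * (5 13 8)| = |(4 8 5 9 10 13 11 7)| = 8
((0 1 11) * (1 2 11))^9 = ((0 2 11))^9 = (11)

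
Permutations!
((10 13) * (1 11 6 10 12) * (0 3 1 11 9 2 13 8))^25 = (0 9 12 10 3 2 11 8 1 13 6)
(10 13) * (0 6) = (0 6)(10 13) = [6, 1, 2, 3, 4, 5, 0, 7, 8, 9, 13, 11, 12, 10]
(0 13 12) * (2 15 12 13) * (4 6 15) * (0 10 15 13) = (0 2 4 6 13)(10 15 12) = [2, 1, 4, 3, 6, 5, 13, 7, 8, 9, 15, 11, 10, 0, 14, 12]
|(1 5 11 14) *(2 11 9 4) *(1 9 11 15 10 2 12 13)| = 24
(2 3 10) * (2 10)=[0, 1, 3, 2, 4, 5, 6, 7, 8, 9, 10]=(10)(2 3)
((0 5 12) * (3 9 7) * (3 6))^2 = ((0 5 12)(3 9 7 6))^2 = (0 12 5)(3 7)(6 9)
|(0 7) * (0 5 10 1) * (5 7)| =|(0 5 10 1)| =4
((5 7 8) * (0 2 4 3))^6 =(8)(0 4)(2 3) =((0 2 4 3)(5 7 8))^6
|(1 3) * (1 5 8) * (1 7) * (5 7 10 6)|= 12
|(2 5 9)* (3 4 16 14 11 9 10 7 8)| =11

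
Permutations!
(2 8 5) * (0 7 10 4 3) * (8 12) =[7, 1, 12, 0, 3, 2, 6, 10, 5, 9, 4, 11, 8] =(0 7 10 4 3)(2 12 8 5)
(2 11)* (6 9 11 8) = (2 8 6 9 11) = [0, 1, 8, 3, 4, 5, 9, 7, 6, 11, 10, 2]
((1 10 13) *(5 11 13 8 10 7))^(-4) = ((1 7 5 11 13)(8 10))^(-4) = (1 7 5 11 13)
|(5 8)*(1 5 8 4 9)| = |(1 5 4 9)| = 4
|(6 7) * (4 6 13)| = 4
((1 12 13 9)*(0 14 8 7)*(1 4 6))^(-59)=(0 14 8 7)(1 12 13 9 4 6)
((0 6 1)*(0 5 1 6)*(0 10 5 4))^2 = (0 5 4 10 1)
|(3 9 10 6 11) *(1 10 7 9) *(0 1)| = |(0 1 10 6 11 3)(7 9)| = 6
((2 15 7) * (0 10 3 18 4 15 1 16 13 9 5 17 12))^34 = (0 4 1 5 10 15 16 17 3 7 13 12 18 2 9) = ((0 10 3 18 4 15 7 2 1 16 13 9 5 17 12))^34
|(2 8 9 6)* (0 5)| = |(0 5)(2 8 9 6)| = 4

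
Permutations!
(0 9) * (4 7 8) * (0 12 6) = (0 9 12 6)(4 7 8) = [9, 1, 2, 3, 7, 5, 0, 8, 4, 12, 10, 11, 6]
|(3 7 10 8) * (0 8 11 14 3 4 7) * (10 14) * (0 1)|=|(0 8 4 7 14 3 1)(10 11)|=14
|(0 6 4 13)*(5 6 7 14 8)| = 8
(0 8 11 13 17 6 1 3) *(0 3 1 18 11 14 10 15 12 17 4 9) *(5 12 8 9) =[9, 1, 2, 3, 5, 12, 18, 7, 14, 0, 15, 13, 17, 4, 10, 8, 16, 6, 11] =(0 9)(4 5 12 17 6 18 11 13)(8 14 10 15)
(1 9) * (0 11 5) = (0 11 5)(1 9) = [11, 9, 2, 3, 4, 0, 6, 7, 8, 1, 10, 5]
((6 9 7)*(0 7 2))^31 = ((0 7 6 9 2))^31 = (0 7 6 9 2)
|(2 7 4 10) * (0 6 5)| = |(0 6 5)(2 7 4 10)| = 12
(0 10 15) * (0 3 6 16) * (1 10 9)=(0 9 1 10 15 3 6 16)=[9, 10, 2, 6, 4, 5, 16, 7, 8, 1, 15, 11, 12, 13, 14, 3, 0]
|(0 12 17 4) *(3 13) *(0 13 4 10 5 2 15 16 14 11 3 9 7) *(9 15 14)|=15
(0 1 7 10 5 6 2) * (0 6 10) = (0 1 7)(2 6)(5 10) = [1, 7, 6, 3, 4, 10, 2, 0, 8, 9, 5]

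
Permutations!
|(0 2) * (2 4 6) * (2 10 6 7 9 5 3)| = 14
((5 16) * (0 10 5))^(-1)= (0 16 5 10)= ((0 10 5 16))^(-1)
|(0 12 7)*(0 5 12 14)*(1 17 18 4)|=|(0 14)(1 17 18 4)(5 12 7)|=12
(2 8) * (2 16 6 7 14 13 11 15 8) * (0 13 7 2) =(0 13 11 15 8 16 6 2)(7 14) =[13, 1, 0, 3, 4, 5, 2, 14, 16, 9, 10, 15, 12, 11, 7, 8, 6]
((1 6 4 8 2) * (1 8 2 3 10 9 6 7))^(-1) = (1 7)(2 4 6 9 10 3 8) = ((1 7)(2 8 3 10 9 6 4))^(-1)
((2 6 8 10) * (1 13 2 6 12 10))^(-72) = (1 6 12 13 8 10 2)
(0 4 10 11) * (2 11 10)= (0 4 2 11)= [4, 1, 11, 3, 2, 5, 6, 7, 8, 9, 10, 0]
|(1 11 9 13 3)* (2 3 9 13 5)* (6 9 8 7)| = 10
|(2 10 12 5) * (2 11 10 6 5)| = 6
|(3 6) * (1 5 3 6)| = |(6)(1 5 3)| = 3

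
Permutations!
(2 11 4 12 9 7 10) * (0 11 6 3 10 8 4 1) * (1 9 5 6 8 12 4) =(0 11 9 7 12 5 6 3 10 2 8 1) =[11, 0, 8, 10, 4, 6, 3, 12, 1, 7, 2, 9, 5]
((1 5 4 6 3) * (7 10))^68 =((1 5 4 6 3)(7 10))^68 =(10)(1 6 5 3 4)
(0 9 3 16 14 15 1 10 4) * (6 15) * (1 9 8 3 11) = (0 8 3 16 14 6 15 9 11 1 10 4) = [8, 10, 2, 16, 0, 5, 15, 7, 3, 11, 4, 1, 12, 13, 6, 9, 14]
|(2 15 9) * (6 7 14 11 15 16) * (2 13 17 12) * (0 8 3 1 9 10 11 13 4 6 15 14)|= |(0 8 3 1 9 4 6 7)(2 16 15 10 11 14 13 17 12)|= 72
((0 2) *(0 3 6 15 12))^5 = ((0 2 3 6 15 12))^5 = (0 12 15 6 3 2)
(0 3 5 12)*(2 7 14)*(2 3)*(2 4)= (0 4 2 7 14 3 5 12)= [4, 1, 7, 5, 2, 12, 6, 14, 8, 9, 10, 11, 0, 13, 3]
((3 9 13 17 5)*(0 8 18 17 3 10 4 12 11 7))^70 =(18)(3 9 13) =((0 8 18 17 5 10 4 12 11 7)(3 9 13))^70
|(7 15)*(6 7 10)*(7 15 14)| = |(6 15 10)(7 14)| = 6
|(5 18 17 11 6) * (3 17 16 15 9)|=9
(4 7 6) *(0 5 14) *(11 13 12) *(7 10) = [5, 1, 2, 3, 10, 14, 4, 6, 8, 9, 7, 13, 11, 12, 0] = (0 5 14)(4 10 7 6)(11 13 12)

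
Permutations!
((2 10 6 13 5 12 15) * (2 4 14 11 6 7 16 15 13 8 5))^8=(2 6 16 12 14 10 8 15 13 11 7 5 4)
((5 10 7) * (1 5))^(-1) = (1 7 10 5)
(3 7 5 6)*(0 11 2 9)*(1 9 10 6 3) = [11, 9, 10, 7, 4, 3, 1, 5, 8, 0, 6, 2] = (0 11 2 10 6 1 9)(3 7 5)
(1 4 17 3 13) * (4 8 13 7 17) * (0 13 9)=[13, 8, 2, 7, 4, 5, 6, 17, 9, 0, 10, 11, 12, 1, 14, 15, 16, 3]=(0 13 1 8 9)(3 7 17)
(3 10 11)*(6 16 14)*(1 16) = (1 16 14 6)(3 10 11) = [0, 16, 2, 10, 4, 5, 1, 7, 8, 9, 11, 3, 12, 13, 6, 15, 14]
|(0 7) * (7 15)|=3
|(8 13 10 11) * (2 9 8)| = |(2 9 8 13 10 11)| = 6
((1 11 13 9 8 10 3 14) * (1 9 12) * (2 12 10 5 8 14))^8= ((1 11 13 10 3 2 12)(5 8)(9 14))^8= (14)(1 11 13 10 3 2 12)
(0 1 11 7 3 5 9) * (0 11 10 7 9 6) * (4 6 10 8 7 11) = (0 1 8 7 3 5 10 11 9 4 6) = [1, 8, 2, 5, 6, 10, 0, 3, 7, 4, 11, 9]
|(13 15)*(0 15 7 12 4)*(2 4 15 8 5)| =20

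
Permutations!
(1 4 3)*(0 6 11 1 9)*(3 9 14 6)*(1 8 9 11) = (0 3 14 6 1 4 11 8 9) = [3, 4, 2, 14, 11, 5, 1, 7, 9, 0, 10, 8, 12, 13, 6]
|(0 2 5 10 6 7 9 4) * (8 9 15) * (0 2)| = 9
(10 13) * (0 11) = (0 11)(10 13) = [11, 1, 2, 3, 4, 5, 6, 7, 8, 9, 13, 0, 12, 10]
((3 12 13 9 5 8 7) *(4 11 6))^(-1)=((3 12 13 9 5 8 7)(4 11 6))^(-1)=(3 7 8 5 9 13 12)(4 6 11)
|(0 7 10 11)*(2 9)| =4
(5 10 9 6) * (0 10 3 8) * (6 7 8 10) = (0 6 5 3 10 9 7 8) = [6, 1, 2, 10, 4, 3, 5, 8, 0, 7, 9]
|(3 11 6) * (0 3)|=4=|(0 3 11 6)|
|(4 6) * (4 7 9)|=4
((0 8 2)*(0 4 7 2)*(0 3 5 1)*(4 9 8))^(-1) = ((0 4 7 2 9 8 3 5 1))^(-1) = (0 1 5 3 8 9 2 7 4)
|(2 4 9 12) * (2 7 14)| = |(2 4 9 12 7 14)| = 6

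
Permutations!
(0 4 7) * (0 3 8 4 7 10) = (0 7 3 8 4 10) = [7, 1, 2, 8, 10, 5, 6, 3, 4, 9, 0]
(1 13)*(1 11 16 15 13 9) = [0, 9, 2, 3, 4, 5, 6, 7, 8, 1, 10, 16, 12, 11, 14, 13, 15] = (1 9)(11 16 15 13)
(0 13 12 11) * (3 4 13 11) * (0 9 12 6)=(0 11 9 12 3 4 13 6)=[11, 1, 2, 4, 13, 5, 0, 7, 8, 12, 10, 9, 3, 6]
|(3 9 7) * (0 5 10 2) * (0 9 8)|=|(0 5 10 2 9 7 3 8)|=8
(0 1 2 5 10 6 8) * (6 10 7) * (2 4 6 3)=(10)(0 1 4 6 8)(2 5 7 3)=[1, 4, 5, 2, 6, 7, 8, 3, 0, 9, 10]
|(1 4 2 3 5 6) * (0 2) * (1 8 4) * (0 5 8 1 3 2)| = 6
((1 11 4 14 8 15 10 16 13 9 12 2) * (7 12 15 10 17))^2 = (1 4 8 16 9 17 12)(2 11 14 10 13 15 7) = ((1 11 4 14 8 10 16 13 9 15 17 7 12 2))^2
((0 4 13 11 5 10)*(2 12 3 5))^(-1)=((0 4 13 11 2 12 3 5 10))^(-1)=(0 10 5 3 12 2 11 13 4)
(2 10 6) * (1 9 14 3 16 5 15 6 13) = (1 9 14 3 16 5 15 6 2 10 13) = [0, 9, 10, 16, 4, 15, 2, 7, 8, 14, 13, 11, 12, 1, 3, 6, 5]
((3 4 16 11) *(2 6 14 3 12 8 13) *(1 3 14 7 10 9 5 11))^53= ((1 3 4 16)(2 6 7 10 9 5 11 12 8 13))^53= (1 3 4 16)(2 10 11 13 7 5 8 6 9 12)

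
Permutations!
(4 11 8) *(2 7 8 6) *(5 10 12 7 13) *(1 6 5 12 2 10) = [0, 6, 13, 3, 11, 1, 10, 8, 4, 9, 2, 5, 7, 12] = (1 6 10 2 13 12 7 8 4 11 5)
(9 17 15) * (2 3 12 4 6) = (2 3 12 4 6)(9 17 15) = [0, 1, 3, 12, 6, 5, 2, 7, 8, 17, 10, 11, 4, 13, 14, 9, 16, 15]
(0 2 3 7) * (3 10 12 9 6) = (0 2 10 12 9 6 3 7) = [2, 1, 10, 7, 4, 5, 3, 0, 8, 6, 12, 11, 9]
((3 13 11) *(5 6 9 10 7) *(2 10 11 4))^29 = (2 4 13 3 11 9 6 5 7 10)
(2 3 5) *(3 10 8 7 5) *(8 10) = (10)(2 8 7 5) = [0, 1, 8, 3, 4, 2, 6, 5, 7, 9, 10]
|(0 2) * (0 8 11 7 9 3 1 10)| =|(0 2 8 11 7 9 3 1 10)| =9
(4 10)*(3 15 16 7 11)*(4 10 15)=[0, 1, 2, 4, 15, 5, 6, 11, 8, 9, 10, 3, 12, 13, 14, 16, 7]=(3 4 15 16 7 11)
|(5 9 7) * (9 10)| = |(5 10 9 7)| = 4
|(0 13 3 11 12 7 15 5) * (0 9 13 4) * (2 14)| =|(0 4)(2 14)(3 11 12 7 15 5 9 13)| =8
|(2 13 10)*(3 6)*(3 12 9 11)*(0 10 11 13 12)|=9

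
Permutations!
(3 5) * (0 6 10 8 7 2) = (0 6 10 8 7 2)(3 5) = [6, 1, 0, 5, 4, 3, 10, 2, 7, 9, 8]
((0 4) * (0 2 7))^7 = ((0 4 2 7))^7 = (0 7 2 4)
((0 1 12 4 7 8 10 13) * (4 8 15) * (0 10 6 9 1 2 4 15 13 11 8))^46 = (15)(0 1 6 11 13 4)(2 12 9 8 10 7)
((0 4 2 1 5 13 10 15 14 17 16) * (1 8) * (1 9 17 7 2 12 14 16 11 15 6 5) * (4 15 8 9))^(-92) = (0 15 16)(2 14 4 11 9 7 12 8 17)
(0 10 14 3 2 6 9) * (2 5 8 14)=(0 10 2 6 9)(3 5 8 14)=[10, 1, 6, 5, 4, 8, 9, 7, 14, 0, 2, 11, 12, 13, 3]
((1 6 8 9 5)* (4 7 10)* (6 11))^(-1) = (1 5 9 8 6 11)(4 10 7)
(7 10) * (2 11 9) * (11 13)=(2 13 11 9)(7 10)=[0, 1, 13, 3, 4, 5, 6, 10, 8, 2, 7, 9, 12, 11]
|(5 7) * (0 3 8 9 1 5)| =|(0 3 8 9 1 5 7)| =7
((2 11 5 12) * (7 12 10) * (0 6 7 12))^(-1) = (0 7 6)(2 12 10 5 11)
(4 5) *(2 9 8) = (2 9 8)(4 5) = [0, 1, 9, 3, 5, 4, 6, 7, 2, 8]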